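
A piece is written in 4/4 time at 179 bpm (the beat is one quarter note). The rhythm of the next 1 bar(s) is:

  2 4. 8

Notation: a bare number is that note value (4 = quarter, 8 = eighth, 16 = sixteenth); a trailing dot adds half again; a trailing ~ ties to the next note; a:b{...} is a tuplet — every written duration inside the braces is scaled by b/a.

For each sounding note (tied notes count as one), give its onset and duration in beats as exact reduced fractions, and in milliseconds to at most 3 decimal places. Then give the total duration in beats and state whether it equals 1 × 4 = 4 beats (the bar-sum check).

1) 0.0ms=0b +670.391ms=2b
2) 670.391ms=2b +502.793ms=3/2b
3) 1173.184ms=7/2b +167.598ms=1/2b
Σ=4b of 4 (179bpm 4/4) — PASS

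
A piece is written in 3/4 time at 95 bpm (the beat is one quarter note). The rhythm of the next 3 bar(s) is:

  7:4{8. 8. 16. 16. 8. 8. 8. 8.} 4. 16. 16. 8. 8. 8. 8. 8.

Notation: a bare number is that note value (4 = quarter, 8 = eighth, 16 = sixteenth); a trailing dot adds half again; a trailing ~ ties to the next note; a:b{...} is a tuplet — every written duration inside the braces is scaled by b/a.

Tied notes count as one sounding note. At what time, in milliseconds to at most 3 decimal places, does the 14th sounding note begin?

note 14 onset = 27/4b = 4263.158ms

1. 0.0ms @ 0 + 270.677ms (3/7)
2. 270.677ms @ 3/7 + 270.677ms (3/7)
3. 541.353ms @ 6/7 + 135.338ms (3/14)
4. 676.692ms @ 15/14 + 135.338ms (3/14)
5. 812.03ms @ 9/7 + 270.677ms (3/7)
6. 1082.707ms @ 12/7 + 270.677ms (3/7)
7. 1353.383ms @ 15/7 + 270.677ms (3/7)
8. 1624.06ms @ 18/7 + 270.677ms (3/7)
9. 1894.737ms @ 3 + 947.368ms (3/2)
10. 2842.105ms @ 9/2 + 236.842ms (3/8)
11. 3078.947ms @ 39/8 + 236.842ms (3/8)
12. 3315.789ms @ 21/4 + 473.684ms (3/4)
13. 3789.474ms @ 6 + 473.684ms (3/4)
14. 4263.158ms @ 27/4 + 473.684ms (3/4)
15. 4736.842ms @ 15/2 + 473.684ms (3/4)
16. 5210.526ms @ 33/4 + 473.684ms (3/4)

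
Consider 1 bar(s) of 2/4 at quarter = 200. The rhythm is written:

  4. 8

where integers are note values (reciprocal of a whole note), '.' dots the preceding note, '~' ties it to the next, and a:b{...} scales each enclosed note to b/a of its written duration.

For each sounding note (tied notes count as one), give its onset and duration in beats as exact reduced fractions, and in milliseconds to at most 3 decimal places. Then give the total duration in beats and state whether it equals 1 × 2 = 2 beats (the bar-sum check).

1) 0.0ms=0b +450.0ms=3/2b
2) 450.0ms=3/2b +150.0ms=1/2b
Σ=2b of 2 (200bpm 2/4) — PASS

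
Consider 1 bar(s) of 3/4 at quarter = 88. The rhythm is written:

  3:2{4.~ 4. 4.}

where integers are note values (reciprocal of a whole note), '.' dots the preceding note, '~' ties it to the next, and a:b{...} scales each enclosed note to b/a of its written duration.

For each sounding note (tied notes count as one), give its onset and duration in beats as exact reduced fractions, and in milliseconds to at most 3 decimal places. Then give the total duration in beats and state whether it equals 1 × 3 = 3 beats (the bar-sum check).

1) 0.0ms=0b +1363.636ms=2b
2) 1363.636ms=2b +681.818ms=1b
Σ=3b of 3 (88bpm 3/4) — PASS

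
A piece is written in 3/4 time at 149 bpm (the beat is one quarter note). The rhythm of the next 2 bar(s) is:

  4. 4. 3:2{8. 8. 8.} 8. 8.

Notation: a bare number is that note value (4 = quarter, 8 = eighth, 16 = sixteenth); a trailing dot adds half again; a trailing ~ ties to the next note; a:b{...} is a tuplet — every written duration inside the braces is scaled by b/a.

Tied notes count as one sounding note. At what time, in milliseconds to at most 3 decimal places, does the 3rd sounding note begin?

note 3 onset = 3b = 1208.054ms

1. 0.0ms @ 0 + 604.027ms (3/2)
2. 604.027ms @ 3/2 + 604.027ms (3/2)
3. 1208.054ms @ 3 + 201.342ms (1/2)
4. 1409.396ms @ 7/2 + 201.342ms (1/2)
5. 1610.738ms @ 4 + 201.342ms (1/2)
6. 1812.081ms @ 9/2 + 302.013ms (3/4)
7. 2114.094ms @ 21/4 + 302.013ms (3/4)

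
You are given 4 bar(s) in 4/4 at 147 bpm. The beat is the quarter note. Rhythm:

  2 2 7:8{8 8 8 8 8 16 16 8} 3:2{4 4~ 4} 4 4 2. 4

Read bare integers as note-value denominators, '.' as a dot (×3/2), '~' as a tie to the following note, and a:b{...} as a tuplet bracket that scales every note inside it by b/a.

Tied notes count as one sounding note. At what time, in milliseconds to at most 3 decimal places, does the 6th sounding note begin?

note 6 onset = 40/7b = 2332.362ms

1. 0.0ms @ 0 + 816.327ms (2)
2. 816.327ms @ 2 + 816.327ms (2)
3. 1632.653ms @ 4 + 233.236ms (4/7)
4. 1865.889ms @ 32/7 + 233.236ms (4/7)
5. 2099.125ms @ 36/7 + 233.236ms (4/7)
6. 2332.362ms @ 40/7 + 233.236ms (4/7)
7. 2565.598ms @ 44/7 + 233.236ms (4/7)
8. 2798.834ms @ 48/7 + 116.618ms (2/7)
9. 2915.452ms @ 50/7 + 116.618ms (2/7)
10. 3032.07ms @ 52/7 + 233.236ms (4/7)
11. 3265.306ms @ 8 + 272.109ms (2/3)
12. 3537.415ms @ 26/3 + 544.218ms (4/3)
13. 4081.633ms @ 10 + 408.163ms (1)
14. 4489.796ms @ 11 + 408.163ms (1)
15. 4897.959ms @ 12 + 1224.49ms (3)
16. 6122.449ms @ 15 + 408.163ms (1)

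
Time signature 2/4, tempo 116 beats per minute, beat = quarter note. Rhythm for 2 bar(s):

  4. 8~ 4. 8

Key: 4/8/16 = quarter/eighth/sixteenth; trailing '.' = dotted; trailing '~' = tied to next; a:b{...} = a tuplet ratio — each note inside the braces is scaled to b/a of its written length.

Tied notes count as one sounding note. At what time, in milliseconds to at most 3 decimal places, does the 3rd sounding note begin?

1. 0.0ms @ 0 + 775.862ms (3/2)
2. 775.862ms @ 3/2 + 1034.483ms (2)
3. 1810.345ms @ 7/2 + 258.621ms (1/2)

note 3 onset = 7/2b = 1810.345ms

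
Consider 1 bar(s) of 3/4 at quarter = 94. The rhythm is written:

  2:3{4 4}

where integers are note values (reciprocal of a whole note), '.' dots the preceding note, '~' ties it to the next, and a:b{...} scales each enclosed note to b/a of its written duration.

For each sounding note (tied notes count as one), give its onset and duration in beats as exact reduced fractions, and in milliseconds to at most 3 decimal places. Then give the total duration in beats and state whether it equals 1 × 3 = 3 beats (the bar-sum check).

1) 0.0ms=0b +957.447ms=3/2b
2) 957.447ms=3/2b +957.447ms=3/2b
Σ=3b of 3 (94bpm 3/4) — PASS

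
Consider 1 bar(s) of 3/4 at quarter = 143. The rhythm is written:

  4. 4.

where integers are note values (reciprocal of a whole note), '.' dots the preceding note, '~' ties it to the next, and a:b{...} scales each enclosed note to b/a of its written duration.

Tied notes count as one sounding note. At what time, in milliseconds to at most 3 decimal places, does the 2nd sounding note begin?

1. 0.0ms @ 0 + 629.371ms (3/2)
2. 629.371ms @ 3/2 + 629.371ms (3/2)

note 2 onset = 3/2b = 629.371ms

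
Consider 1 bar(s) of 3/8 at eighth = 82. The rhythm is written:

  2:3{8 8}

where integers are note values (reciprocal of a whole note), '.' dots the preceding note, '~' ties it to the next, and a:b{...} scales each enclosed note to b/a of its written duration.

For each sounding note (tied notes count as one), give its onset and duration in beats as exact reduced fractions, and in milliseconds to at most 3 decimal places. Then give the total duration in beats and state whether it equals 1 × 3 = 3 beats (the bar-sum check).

1) 0.0ms=0b +1097.561ms=3/2b
2) 1097.561ms=3/2b +1097.561ms=3/2b
Σ=3b of 3 (82bpm 3/8) — PASS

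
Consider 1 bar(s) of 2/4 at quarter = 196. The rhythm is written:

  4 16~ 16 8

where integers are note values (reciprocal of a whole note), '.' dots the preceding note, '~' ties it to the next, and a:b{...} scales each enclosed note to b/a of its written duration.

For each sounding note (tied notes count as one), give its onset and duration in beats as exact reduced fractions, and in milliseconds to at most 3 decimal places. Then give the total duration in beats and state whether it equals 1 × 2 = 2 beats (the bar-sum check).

1) 0.0ms=0b +306.122ms=1b
2) 306.122ms=1b +153.061ms=1/2b
3) 459.184ms=3/2b +153.061ms=1/2b
Σ=2b of 2 (196bpm 2/4) — PASS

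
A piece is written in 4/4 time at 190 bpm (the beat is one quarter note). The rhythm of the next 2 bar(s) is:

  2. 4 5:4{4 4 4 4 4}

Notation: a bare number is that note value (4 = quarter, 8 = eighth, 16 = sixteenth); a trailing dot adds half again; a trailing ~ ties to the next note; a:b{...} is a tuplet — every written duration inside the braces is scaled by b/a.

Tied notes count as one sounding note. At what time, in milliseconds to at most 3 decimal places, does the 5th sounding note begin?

note 5 onset = 28/5b = 1768.421ms

1. 0.0ms @ 0 + 947.368ms (3)
2. 947.368ms @ 3 + 315.789ms (1)
3. 1263.158ms @ 4 + 252.632ms (4/5)
4. 1515.789ms @ 24/5 + 252.632ms (4/5)
5. 1768.421ms @ 28/5 + 252.632ms (4/5)
6. 2021.053ms @ 32/5 + 252.632ms (4/5)
7. 2273.684ms @ 36/5 + 252.632ms (4/5)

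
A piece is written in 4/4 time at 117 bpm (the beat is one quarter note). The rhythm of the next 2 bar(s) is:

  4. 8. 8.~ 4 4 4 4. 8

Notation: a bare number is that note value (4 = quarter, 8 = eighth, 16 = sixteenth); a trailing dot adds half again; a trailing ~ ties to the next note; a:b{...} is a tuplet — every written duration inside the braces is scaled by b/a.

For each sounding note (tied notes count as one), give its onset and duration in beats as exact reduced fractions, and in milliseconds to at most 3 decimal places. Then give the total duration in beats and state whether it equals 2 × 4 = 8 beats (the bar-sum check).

1) 0.0ms=0b +769.231ms=3/2b
2) 769.231ms=3/2b +384.615ms=3/4b
3) 1153.846ms=9/4b +897.436ms=7/4b
4) 2051.282ms=4b +512.821ms=1b
5) 2564.103ms=5b +512.821ms=1b
6) 3076.923ms=6b +769.231ms=3/2b
7) 3846.154ms=15/2b +256.41ms=1/2b
Σ=8b of 8 (117bpm 4/4) — PASS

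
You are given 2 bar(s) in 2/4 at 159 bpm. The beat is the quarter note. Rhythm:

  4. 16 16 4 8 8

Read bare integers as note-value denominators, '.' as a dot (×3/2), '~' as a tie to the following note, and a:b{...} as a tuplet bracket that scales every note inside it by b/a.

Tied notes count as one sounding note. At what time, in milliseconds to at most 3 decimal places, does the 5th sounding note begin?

note 5 onset = 3b = 1132.075ms

1. 0.0ms @ 0 + 566.038ms (3/2)
2. 566.038ms @ 3/2 + 94.34ms (1/4)
3. 660.377ms @ 7/4 + 94.34ms (1/4)
4. 754.717ms @ 2 + 377.358ms (1)
5. 1132.075ms @ 3 + 188.679ms (1/2)
6. 1320.755ms @ 7/2 + 188.679ms (1/2)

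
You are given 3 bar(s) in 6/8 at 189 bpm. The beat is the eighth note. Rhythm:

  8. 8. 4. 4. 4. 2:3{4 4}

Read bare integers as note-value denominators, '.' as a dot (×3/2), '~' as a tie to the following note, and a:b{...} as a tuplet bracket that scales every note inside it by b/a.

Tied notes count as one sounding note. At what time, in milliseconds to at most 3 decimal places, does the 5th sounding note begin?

1. 0.0ms @ 0 + 476.19ms (3/2)
2. 476.19ms @ 3/2 + 476.19ms (3/2)
3. 952.381ms @ 3 + 952.381ms (3)
4. 1904.762ms @ 6 + 952.381ms (3)
5. 2857.143ms @ 9 + 952.381ms (3)
6. 3809.524ms @ 12 + 952.381ms (3)
7. 4761.905ms @ 15 + 952.381ms (3)

note 5 onset = 9b = 2857.143ms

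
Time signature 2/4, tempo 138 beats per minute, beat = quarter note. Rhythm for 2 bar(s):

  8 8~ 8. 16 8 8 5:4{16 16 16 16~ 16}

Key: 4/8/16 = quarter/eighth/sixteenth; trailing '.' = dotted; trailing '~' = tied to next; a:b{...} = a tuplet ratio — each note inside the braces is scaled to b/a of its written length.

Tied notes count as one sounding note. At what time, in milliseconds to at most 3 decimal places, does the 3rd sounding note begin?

note 3 onset = 7/4b = 760.87ms

1. 0.0ms @ 0 + 217.391ms (1/2)
2. 217.391ms @ 1/2 + 543.478ms (5/4)
3. 760.87ms @ 7/4 + 108.696ms (1/4)
4. 869.565ms @ 2 + 217.391ms (1/2)
5. 1086.957ms @ 5/2 + 217.391ms (1/2)
6. 1304.348ms @ 3 + 86.957ms (1/5)
7. 1391.304ms @ 16/5 + 86.957ms (1/5)
8. 1478.261ms @ 17/5 + 86.957ms (1/5)
9. 1565.217ms @ 18/5 + 173.913ms (2/5)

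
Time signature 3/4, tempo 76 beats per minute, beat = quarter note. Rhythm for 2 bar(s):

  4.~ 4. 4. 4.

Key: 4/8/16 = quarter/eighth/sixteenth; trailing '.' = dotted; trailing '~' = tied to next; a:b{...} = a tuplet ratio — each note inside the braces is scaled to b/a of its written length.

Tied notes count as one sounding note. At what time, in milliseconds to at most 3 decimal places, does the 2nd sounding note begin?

1. 0.0ms @ 0 + 2368.421ms (3)
2. 2368.421ms @ 3 + 1184.211ms (3/2)
3. 3552.632ms @ 9/2 + 1184.211ms (3/2)

note 2 onset = 3b = 2368.421ms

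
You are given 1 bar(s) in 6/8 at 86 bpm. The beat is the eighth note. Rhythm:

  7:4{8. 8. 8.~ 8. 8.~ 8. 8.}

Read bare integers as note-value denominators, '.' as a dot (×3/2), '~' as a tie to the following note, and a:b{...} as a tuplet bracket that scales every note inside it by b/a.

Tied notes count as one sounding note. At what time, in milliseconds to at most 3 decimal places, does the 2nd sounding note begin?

1. 0.0ms @ 0 + 598.007ms (6/7)
2. 598.007ms @ 6/7 + 598.007ms (6/7)
3. 1196.013ms @ 12/7 + 1196.013ms (12/7)
4. 2392.027ms @ 24/7 + 1196.013ms (12/7)
5. 3588.04ms @ 36/7 + 598.007ms (6/7)

note 2 onset = 6/7b = 598.007ms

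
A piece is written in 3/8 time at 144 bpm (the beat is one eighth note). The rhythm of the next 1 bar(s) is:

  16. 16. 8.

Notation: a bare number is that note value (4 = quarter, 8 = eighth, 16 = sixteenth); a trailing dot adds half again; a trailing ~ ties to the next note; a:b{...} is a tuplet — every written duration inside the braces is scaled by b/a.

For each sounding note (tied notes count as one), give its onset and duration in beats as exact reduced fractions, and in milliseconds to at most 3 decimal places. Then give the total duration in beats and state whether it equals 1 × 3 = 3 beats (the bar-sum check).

1) 0.0ms=0b +312.5ms=3/4b
2) 312.5ms=3/4b +312.5ms=3/4b
3) 625.0ms=3/2b +625.0ms=3/2b
Σ=3b of 3 (144bpm 3/8) — PASS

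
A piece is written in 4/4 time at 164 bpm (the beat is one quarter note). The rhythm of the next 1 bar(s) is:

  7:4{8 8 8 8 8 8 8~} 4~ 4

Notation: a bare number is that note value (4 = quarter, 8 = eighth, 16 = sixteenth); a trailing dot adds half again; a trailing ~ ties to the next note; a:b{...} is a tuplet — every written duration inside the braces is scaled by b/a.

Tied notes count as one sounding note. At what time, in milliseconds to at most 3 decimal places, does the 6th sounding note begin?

1. 0.0ms @ 0 + 104.53ms (2/7)
2. 104.53ms @ 2/7 + 104.53ms (2/7)
3. 209.059ms @ 4/7 + 104.53ms (2/7)
4. 313.589ms @ 6/7 + 104.53ms (2/7)
5. 418.118ms @ 8/7 + 104.53ms (2/7)
6. 522.648ms @ 10/7 + 104.53ms (2/7)
7. 627.178ms @ 12/7 + 836.237ms (16/7)

note 6 onset = 10/7b = 522.648ms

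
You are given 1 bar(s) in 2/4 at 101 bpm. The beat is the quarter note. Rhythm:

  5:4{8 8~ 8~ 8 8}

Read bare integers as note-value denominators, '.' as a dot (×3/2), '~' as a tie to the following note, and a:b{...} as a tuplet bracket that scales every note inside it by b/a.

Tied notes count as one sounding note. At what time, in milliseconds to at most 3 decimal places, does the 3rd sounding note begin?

1. 0.0ms @ 0 + 237.624ms (2/5)
2. 237.624ms @ 2/5 + 712.871ms (6/5)
3. 950.495ms @ 8/5 + 237.624ms (2/5)

note 3 onset = 8/5b = 950.495ms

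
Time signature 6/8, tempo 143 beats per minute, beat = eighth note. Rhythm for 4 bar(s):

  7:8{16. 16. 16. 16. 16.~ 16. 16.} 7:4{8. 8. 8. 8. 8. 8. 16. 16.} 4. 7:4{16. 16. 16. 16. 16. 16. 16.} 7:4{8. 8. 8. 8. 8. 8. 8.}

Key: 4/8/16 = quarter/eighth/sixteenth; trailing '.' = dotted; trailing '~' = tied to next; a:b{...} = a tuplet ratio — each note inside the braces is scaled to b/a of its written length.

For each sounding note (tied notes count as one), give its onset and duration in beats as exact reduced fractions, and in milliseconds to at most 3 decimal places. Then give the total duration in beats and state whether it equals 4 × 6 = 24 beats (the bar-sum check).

1) 0.0ms=0b +359.64ms=6/7b
2) 359.64ms=6/7b +359.64ms=6/7b
3) 719.281ms=12/7b +359.64ms=6/7b
4) 1078.921ms=18/7b +359.64ms=6/7b
5) 1438.561ms=24/7b +719.281ms=12/7b
6) 2157.842ms=36/7b +359.64ms=6/7b
7) 2517.483ms=6b +359.64ms=6/7b
8) 2877.123ms=48/7b +359.64ms=6/7b
9) 3236.763ms=54/7b +359.64ms=6/7b
10) 3596.404ms=60/7b +359.64ms=6/7b
11) 3956.044ms=66/7b +359.64ms=6/7b
12) 4315.684ms=72/7b +359.64ms=6/7b
13) 4675.325ms=78/7b +179.82ms=3/7b
14) 4855.145ms=81/7b +179.82ms=3/7b
15) 5034.965ms=12b +1258.741ms=3b
16) 6293.706ms=15b +179.82ms=3/7b
17) 6473.526ms=108/7b +179.82ms=3/7b
18) 6653.347ms=111/7b +179.82ms=3/7b
19) 6833.167ms=114/7b +179.82ms=3/7b
20) 7012.987ms=117/7b +179.82ms=3/7b
21) 7192.807ms=120/7b +179.82ms=3/7b
22) 7372.627ms=123/7b +179.82ms=3/7b
23) 7552.448ms=18b +359.64ms=6/7b
24) 7912.088ms=132/7b +359.64ms=6/7b
25) 8271.728ms=138/7b +359.64ms=6/7b
26) 8631.369ms=144/7b +359.64ms=6/7b
27) 8991.009ms=150/7b +359.64ms=6/7b
28) 9350.649ms=156/7b +359.64ms=6/7b
29) 9710.29ms=162/7b +359.64ms=6/7b
Σ=24b of 24 (143bpm 6/8) — PASS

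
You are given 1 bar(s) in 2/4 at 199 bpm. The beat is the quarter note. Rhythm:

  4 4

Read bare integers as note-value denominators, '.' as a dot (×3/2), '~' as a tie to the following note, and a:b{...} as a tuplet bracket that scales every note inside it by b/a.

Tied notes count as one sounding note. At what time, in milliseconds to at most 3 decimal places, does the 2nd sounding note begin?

1. 0.0ms @ 0 + 301.508ms (1)
2. 301.508ms @ 1 + 301.508ms (1)

note 2 onset = 1b = 301.508ms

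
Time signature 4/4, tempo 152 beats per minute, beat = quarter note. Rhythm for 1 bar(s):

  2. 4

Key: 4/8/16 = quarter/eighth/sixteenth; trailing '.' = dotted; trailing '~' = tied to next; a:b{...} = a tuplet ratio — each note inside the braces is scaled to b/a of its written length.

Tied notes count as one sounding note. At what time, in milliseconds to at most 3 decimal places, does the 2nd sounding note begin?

1. 0.0ms @ 0 + 1184.211ms (3)
2. 1184.211ms @ 3 + 394.737ms (1)

note 2 onset = 3b = 1184.211ms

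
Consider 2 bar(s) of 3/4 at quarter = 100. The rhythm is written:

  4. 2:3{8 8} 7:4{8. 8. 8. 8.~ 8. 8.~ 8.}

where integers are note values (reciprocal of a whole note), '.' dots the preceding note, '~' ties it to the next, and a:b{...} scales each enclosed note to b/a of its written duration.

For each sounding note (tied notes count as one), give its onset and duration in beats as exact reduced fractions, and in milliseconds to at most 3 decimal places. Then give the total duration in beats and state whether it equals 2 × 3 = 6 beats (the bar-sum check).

1) 0.0ms=0b +900.0ms=3/2b
2) 900.0ms=3/2b +450.0ms=3/4b
3) 1350.0ms=9/4b +450.0ms=3/4b
4) 1800.0ms=3b +257.143ms=3/7b
5) 2057.143ms=24/7b +257.143ms=3/7b
6) 2314.286ms=27/7b +257.143ms=3/7b
7) 2571.429ms=30/7b +514.286ms=6/7b
8) 3085.714ms=36/7b +514.286ms=6/7b
Σ=6b of 6 (100bpm 3/4) — PASS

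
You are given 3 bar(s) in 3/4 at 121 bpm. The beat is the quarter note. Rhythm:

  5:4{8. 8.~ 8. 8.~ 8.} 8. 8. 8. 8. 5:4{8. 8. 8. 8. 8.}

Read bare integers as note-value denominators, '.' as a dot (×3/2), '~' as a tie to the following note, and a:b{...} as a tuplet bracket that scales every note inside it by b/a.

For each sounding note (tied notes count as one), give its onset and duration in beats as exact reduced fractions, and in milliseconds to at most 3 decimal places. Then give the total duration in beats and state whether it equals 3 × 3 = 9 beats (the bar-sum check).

1) 0.0ms=0b +297.521ms=3/5b
2) 297.521ms=3/5b +595.041ms=6/5b
3) 892.562ms=9/5b +595.041ms=6/5b
4) 1487.603ms=3b +371.901ms=3/4b
5) 1859.504ms=15/4b +371.901ms=3/4b
6) 2231.405ms=9/2b +371.901ms=3/4b
7) 2603.306ms=21/4b +371.901ms=3/4b
8) 2975.207ms=6b +297.521ms=3/5b
9) 3272.727ms=33/5b +297.521ms=3/5b
10) 3570.248ms=36/5b +297.521ms=3/5b
11) 3867.769ms=39/5b +297.521ms=3/5b
12) 4165.289ms=42/5b +297.521ms=3/5b
Σ=9b of 9 (121bpm 3/4) — PASS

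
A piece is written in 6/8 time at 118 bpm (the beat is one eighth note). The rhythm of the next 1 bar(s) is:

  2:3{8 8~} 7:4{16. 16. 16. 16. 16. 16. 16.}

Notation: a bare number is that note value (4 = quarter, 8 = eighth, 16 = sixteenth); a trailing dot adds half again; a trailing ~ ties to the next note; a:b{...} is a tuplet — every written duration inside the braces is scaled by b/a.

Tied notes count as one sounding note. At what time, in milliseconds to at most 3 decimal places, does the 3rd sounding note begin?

1. 0.0ms @ 0 + 762.712ms (3/2)
2. 762.712ms @ 3/2 + 980.63ms (27/14)
3. 1743.341ms @ 24/7 + 217.918ms (3/7)
4. 1961.259ms @ 27/7 + 217.918ms (3/7)
5. 2179.177ms @ 30/7 + 217.918ms (3/7)
6. 2397.094ms @ 33/7 + 217.918ms (3/7)
7. 2615.012ms @ 36/7 + 217.918ms (3/7)
8. 2832.93ms @ 39/7 + 217.918ms (3/7)

note 3 onset = 24/7b = 1743.341ms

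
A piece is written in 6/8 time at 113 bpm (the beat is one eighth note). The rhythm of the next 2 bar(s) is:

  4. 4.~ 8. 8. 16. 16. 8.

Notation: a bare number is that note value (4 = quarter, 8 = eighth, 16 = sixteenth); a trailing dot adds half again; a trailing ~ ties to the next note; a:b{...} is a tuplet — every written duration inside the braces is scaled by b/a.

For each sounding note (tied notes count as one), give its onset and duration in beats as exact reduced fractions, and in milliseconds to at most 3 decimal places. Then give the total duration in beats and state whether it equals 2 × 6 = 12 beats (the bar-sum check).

1) 0.0ms=0b +1592.92ms=3b
2) 1592.92ms=3b +2389.381ms=9/2b
3) 3982.301ms=15/2b +796.46ms=3/2b
4) 4778.761ms=9b +398.23ms=3/4b
5) 5176.991ms=39/4b +398.23ms=3/4b
6) 5575.221ms=21/2b +796.46ms=3/2b
Σ=12b of 12 (113bpm 6/8) — PASS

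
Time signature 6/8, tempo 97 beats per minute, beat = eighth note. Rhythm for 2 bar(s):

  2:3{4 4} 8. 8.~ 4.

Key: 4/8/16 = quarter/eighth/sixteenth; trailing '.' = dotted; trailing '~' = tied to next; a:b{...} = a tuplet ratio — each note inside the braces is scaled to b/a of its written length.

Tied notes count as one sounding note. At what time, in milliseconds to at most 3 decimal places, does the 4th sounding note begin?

1. 0.0ms @ 0 + 1855.67ms (3)
2. 1855.67ms @ 3 + 1855.67ms (3)
3. 3711.34ms @ 6 + 927.835ms (3/2)
4. 4639.175ms @ 15/2 + 2783.505ms (9/2)

note 4 onset = 15/2b = 4639.175ms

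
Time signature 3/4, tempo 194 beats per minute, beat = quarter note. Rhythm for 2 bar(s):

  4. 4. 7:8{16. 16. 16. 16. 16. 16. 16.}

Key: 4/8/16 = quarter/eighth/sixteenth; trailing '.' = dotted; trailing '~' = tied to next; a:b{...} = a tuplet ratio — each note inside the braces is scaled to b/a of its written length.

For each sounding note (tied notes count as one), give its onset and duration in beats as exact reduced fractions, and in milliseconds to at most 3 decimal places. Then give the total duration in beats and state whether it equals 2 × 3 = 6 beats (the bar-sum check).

1) 0.0ms=0b +463.918ms=3/2b
2) 463.918ms=3/2b +463.918ms=3/2b
3) 927.835ms=3b +132.548ms=3/7b
4) 1060.383ms=24/7b +132.548ms=3/7b
5) 1192.931ms=27/7b +132.548ms=3/7b
6) 1325.479ms=30/7b +132.548ms=3/7b
7) 1458.027ms=33/7b +132.548ms=3/7b
8) 1590.574ms=36/7b +132.548ms=3/7b
9) 1723.122ms=39/7b +132.548ms=3/7b
Σ=6b of 6 (194bpm 3/4) — PASS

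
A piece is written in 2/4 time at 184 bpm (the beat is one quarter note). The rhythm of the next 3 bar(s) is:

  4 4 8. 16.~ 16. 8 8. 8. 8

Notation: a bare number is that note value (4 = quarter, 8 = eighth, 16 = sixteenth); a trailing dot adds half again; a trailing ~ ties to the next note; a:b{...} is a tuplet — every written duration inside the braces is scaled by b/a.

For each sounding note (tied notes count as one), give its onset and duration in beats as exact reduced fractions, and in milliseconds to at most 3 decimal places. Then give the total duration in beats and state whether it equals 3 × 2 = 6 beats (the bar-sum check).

1) 0.0ms=0b +326.087ms=1b
2) 326.087ms=1b +326.087ms=1b
3) 652.174ms=2b +244.565ms=3/4b
4) 896.739ms=11/4b +244.565ms=3/4b
5) 1141.304ms=7/2b +163.043ms=1/2b
6) 1304.348ms=4b +244.565ms=3/4b
7) 1548.913ms=19/4b +244.565ms=3/4b
8) 1793.478ms=11/2b +163.043ms=1/2b
Σ=6b of 6 (184bpm 2/4) — PASS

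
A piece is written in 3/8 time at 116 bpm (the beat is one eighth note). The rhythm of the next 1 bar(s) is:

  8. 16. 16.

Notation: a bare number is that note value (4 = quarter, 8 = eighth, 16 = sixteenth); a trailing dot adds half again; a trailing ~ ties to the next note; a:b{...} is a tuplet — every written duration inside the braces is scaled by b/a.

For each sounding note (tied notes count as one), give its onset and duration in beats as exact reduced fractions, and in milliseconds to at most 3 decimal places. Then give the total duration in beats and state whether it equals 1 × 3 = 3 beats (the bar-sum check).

1) 0.0ms=0b +775.862ms=3/2b
2) 775.862ms=3/2b +387.931ms=3/4b
3) 1163.793ms=9/4b +387.931ms=3/4b
Σ=3b of 3 (116bpm 3/8) — PASS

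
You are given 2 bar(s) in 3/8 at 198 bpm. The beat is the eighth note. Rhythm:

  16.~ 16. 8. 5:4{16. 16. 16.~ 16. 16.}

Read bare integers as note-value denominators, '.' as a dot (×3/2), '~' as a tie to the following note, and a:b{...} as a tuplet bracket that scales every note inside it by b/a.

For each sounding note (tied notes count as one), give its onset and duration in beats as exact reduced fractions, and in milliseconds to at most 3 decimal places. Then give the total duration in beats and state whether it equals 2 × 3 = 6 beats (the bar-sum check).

1) 0.0ms=0b +454.545ms=3/2b
2) 454.545ms=3/2b +454.545ms=3/2b
3) 909.091ms=3b +181.818ms=3/5b
4) 1090.909ms=18/5b +181.818ms=3/5b
5) 1272.727ms=21/5b +363.636ms=6/5b
6) 1636.364ms=27/5b +181.818ms=3/5b
Σ=6b of 6 (198bpm 3/8) — PASS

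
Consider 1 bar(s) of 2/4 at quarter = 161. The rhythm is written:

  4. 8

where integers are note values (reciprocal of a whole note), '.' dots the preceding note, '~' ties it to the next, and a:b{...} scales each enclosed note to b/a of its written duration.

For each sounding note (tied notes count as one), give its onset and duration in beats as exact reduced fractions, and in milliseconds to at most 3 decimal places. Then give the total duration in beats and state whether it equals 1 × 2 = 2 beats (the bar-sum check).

1) 0.0ms=0b +559.006ms=3/2b
2) 559.006ms=3/2b +186.335ms=1/2b
Σ=2b of 2 (161bpm 2/4) — PASS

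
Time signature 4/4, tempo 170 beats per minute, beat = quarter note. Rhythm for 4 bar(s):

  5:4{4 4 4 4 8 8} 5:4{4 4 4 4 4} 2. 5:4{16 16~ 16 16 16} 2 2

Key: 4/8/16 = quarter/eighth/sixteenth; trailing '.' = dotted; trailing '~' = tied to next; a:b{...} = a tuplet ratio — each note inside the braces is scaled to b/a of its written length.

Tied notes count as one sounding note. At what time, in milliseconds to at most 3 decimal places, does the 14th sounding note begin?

1. 0.0ms @ 0 + 282.353ms (4/5)
2. 282.353ms @ 4/5 + 282.353ms (4/5)
3. 564.706ms @ 8/5 + 282.353ms (4/5)
4. 847.059ms @ 12/5 + 282.353ms (4/5)
5. 1129.412ms @ 16/5 + 141.176ms (2/5)
6. 1270.588ms @ 18/5 + 141.176ms (2/5)
7. 1411.765ms @ 4 + 282.353ms (4/5)
8. 1694.118ms @ 24/5 + 282.353ms (4/5)
9. 1976.471ms @ 28/5 + 282.353ms (4/5)
10. 2258.824ms @ 32/5 + 282.353ms (4/5)
11. 2541.176ms @ 36/5 + 282.353ms (4/5)
12. 2823.529ms @ 8 + 1058.824ms (3)
13. 3882.353ms @ 11 + 70.588ms (1/5)
14. 3952.941ms @ 56/5 + 141.176ms (2/5)
15. 4094.118ms @ 58/5 + 70.588ms (1/5)
16. 4164.706ms @ 59/5 + 70.588ms (1/5)
17. 4235.294ms @ 12 + 705.882ms (2)
18. 4941.176ms @ 14 + 705.882ms (2)

note 14 onset = 56/5b = 3952.941ms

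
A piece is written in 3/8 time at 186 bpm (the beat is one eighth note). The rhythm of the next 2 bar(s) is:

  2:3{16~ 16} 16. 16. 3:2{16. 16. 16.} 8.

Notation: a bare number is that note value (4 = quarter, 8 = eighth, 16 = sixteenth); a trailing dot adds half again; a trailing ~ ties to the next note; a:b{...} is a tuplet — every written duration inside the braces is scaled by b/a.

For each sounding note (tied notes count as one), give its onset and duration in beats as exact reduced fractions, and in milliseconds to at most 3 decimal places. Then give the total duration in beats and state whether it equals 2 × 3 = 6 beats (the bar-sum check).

1) 0.0ms=0b +483.871ms=3/2b
2) 483.871ms=3/2b +241.935ms=3/4b
3) 725.806ms=9/4b +241.935ms=3/4b
4) 967.742ms=3b +161.29ms=1/2b
5) 1129.032ms=7/2b +161.29ms=1/2b
6) 1290.323ms=4b +161.29ms=1/2b
7) 1451.613ms=9/2b +483.871ms=3/2b
Σ=6b of 6 (186bpm 3/8) — PASS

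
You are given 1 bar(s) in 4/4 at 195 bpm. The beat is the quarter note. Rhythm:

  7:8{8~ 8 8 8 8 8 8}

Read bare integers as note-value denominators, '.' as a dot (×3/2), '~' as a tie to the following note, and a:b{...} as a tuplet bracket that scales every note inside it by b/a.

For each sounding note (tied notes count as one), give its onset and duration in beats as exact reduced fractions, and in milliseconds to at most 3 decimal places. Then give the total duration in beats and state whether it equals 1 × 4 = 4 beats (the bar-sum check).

1) 0.0ms=0b +351.648ms=8/7b
2) 351.648ms=8/7b +175.824ms=4/7b
3) 527.473ms=12/7b +175.824ms=4/7b
4) 703.297ms=16/7b +175.824ms=4/7b
5) 879.121ms=20/7b +175.824ms=4/7b
6) 1054.945ms=24/7b +175.824ms=4/7b
Σ=4b of 4 (195bpm 4/4) — PASS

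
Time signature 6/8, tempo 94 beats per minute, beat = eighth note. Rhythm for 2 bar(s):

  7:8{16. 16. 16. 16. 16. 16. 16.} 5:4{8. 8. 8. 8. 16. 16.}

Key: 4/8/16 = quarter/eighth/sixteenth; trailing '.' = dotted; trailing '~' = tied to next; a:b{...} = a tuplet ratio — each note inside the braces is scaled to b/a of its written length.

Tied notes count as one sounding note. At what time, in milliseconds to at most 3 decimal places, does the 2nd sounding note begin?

1. 0.0ms @ 0 + 547.112ms (6/7)
2. 547.112ms @ 6/7 + 547.112ms (6/7)
3. 1094.225ms @ 12/7 + 547.112ms (6/7)
4. 1641.337ms @ 18/7 + 547.112ms (6/7)
5. 2188.45ms @ 24/7 + 547.112ms (6/7)
6. 2735.562ms @ 30/7 + 547.112ms (6/7)
7. 3282.675ms @ 36/7 + 547.112ms (6/7)
8. 3829.787ms @ 6 + 765.957ms (6/5)
9. 4595.745ms @ 36/5 + 765.957ms (6/5)
10. 5361.702ms @ 42/5 + 765.957ms (6/5)
11. 6127.66ms @ 48/5 + 765.957ms (6/5)
12. 6893.617ms @ 54/5 + 382.979ms (3/5)
13. 7276.596ms @ 57/5 + 382.979ms (3/5)

note 2 onset = 6/7b = 547.112ms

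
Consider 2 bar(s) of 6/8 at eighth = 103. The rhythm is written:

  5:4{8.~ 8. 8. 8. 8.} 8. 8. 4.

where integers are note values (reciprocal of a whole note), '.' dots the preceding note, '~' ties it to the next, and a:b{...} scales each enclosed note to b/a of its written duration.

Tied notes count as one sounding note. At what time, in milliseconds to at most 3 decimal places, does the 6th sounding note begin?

note 6 onset = 15/2b = 4368.932ms

1. 0.0ms @ 0 + 1398.058ms (12/5)
2. 1398.058ms @ 12/5 + 699.029ms (6/5)
3. 2097.087ms @ 18/5 + 699.029ms (6/5)
4. 2796.117ms @ 24/5 + 699.029ms (6/5)
5. 3495.146ms @ 6 + 873.786ms (3/2)
6. 4368.932ms @ 15/2 + 873.786ms (3/2)
7. 5242.718ms @ 9 + 1747.573ms (3)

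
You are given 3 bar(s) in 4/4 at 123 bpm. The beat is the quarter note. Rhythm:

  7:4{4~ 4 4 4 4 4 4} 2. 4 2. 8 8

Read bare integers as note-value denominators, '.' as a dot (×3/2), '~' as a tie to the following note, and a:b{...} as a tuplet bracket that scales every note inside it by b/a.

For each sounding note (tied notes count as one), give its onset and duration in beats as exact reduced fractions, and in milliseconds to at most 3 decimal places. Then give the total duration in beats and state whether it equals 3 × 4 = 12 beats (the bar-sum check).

1) 0.0ms=0b +557.491ms=8/7b
2) 557.491ms=8/7b +278.746ms=4/7b
3) 836.237ms=12/7b +278.746ms=4/7b
4) 1114.983ms=16/7b +278.746ms=4/7b
5) 1393.728ms=20/7b +278.746ms=4/7b
6) 1672.474ms=24/7b +278.746ms=4/7b
7) 1951.22ms=4b +1463.415ms=3b
8) 3414.634ms=7b +487.805ms=1b
9) 3902.439ms=8b +1463.415ms=3b
10) 5365.854ms=11b +243.902ms=1/2b
11) 5609.756ms=23/2b +243.902ms=1/2b
Σ=12b of 12 (123bpm 4/4) — PASS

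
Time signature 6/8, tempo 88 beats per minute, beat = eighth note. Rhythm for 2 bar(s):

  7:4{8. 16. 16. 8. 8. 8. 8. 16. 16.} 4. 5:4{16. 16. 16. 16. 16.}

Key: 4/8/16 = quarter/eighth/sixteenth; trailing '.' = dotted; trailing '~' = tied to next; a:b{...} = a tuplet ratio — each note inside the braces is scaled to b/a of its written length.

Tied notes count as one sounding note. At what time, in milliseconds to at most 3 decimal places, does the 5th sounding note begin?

1. 0.0ms @ 0 + 584.416ms (6/7)
2. 584.416ms @ 6/7 + 292.208ms (3/7)
3. 876.623ms @ 9/7 + 292.208ms (3/7)
4. 1168.831ms @ 12/7 + 584.416ms (6/7)
5. 1753.247ms @ 18/7 + 584.416ms (6/7)
6. 2337.662ms @ 24/7 + 584.416ms (6/7)
7. 2922.078ms @ 30/7 + 584.416ms (6/7)
8. 3506.494ms @ 36/7 + 292.208ms (3/7)
9. 3798.701ms @ 39/7 + 292.208ms (3/7)
10. 4090.909ms @ 6 + 2045.455ms (3)
11. 6136.364ms @ 9 + 409.091ms (3/5)
12. 6545.455ms @ 48/5 + 409.091ms (3/5)
13. 6954.545ms @ 51/5 + 409.091ms (3/5)
14. 7363.636ms @ 54/5 + 409.091ms (3/5)
15. 7772.727ms @ 57/5 + 409.091ms (3/5)

note 5 onset = 18/7b = 1753.247ms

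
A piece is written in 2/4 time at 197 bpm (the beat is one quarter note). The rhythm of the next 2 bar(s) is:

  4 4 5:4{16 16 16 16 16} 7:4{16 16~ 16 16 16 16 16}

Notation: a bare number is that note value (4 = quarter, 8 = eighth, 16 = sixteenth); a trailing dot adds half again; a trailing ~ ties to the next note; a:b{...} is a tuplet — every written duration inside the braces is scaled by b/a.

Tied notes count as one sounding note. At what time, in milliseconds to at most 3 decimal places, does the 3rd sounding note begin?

1. 0.0ms @ 0 + 304.569ms (1)
2. 304.569ms @ 1 + 304.569ms (1)
3. 609.137ms @ 2 + 60.914ms (1/5)
4. 670.051ms @ 11/5 + 60.914ms (1/5)
5. 730.964ms @ 12/5 + 60.914ms (1/5)
6. 791.878ms @ 13/5 + 60.914ms (1/5)
7. 852.792ms @ 14/5 + 60.914ms (1/5)
8. 913.706ms @ 3 + 43.51ms (1/7)
9. 957.215ms @ 22/7 + 87.02ms (2/7)
10. 1044.235ms @ 24/7 + 43.51ms (1/7)
11. 1087.745ms @ 25/7 + 43.51ms (1/7)
12. 1131.255ms @ 26/7 + 43.51ms (1/7)
13. 1174.764ms @ 27/7 + 43.51ms (1/7)

note 3 onset = 2b = 609.137ms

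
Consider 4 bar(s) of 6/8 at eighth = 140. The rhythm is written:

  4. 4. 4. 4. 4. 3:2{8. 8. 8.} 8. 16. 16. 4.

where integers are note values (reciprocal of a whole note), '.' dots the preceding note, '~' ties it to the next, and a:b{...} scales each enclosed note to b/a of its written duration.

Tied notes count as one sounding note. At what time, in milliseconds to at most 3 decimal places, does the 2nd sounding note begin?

1. 0.0ms @ 0 + 1285.714ms (3)
2. 1285.714ms @ 3 + 1285.714ms (3)
3. 2571.429ms @ 6 + 1285.714ms (3)
4. 3857.143ms @ 9 + 1285.714ms (3)
5. 5142.857ms @ 12 + 1285.714ms (3)
6. 6428.571ms @ 15 + 428.571ms (1)
7. 6857.143ms @ 16 + 428.571ms (1)
8. 7285.714ms @ 17 + 428.571ms (1)
9. 7714.286ms @ 18 + 642.857ms (3/2)
10. 8357.143ms @ 39/2 + 321.429ms (3/4)
11. 8678.571ms @ 81/4 + 321.429ms (3/4)
12. 9000.0ms @ 21 + 1285.714ms (3)

note 2 onset = 3b = 1285.714ms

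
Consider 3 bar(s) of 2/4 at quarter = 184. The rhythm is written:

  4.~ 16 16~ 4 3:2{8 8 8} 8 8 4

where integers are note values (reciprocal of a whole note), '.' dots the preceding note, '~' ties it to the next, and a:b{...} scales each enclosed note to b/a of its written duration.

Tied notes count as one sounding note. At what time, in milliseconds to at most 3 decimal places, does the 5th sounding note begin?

note 5 onset = 11/3b = 1195.652ms

1. 0.0ms @ 0 + 570.652ms (7/4)
2. 570.652ms @ 7/4 + 407.609ms (5/4)
3. 978.261ms @ 3 + 108.696ms (1/3)
4. 1086.957ms @ 10/3 + 108.696ms (1/3)
5. 1195.652ms @ 11/3 + 108.696ms (1/3)
6. 1304.348ms @ 4 + 163.043ms (1/2)
7. 1467.391ms @ 9/2 + 163.043ms (1/2)
8. 1630.435ms @ 5 + 326.087ms (1)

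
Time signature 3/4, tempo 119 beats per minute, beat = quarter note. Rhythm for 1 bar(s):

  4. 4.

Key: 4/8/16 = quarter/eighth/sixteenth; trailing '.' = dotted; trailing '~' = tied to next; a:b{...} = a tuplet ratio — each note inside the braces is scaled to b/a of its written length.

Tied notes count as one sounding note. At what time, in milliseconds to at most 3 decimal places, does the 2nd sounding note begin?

note 2 onset = 3/2b = 756.303ms

1. 0.0ms @ 0 + 756.303ms (3/2)
2. 756.303ms @ 3/2 + 756.303ms (3/2)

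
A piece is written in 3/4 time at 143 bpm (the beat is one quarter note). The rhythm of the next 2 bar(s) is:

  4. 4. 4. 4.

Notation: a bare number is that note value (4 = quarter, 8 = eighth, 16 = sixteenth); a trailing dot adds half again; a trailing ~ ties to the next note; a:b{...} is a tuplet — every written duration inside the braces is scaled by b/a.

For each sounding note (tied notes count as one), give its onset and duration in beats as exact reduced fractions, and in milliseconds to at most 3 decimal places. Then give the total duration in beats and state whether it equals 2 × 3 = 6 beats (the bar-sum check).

1) 0.0ms=0b +629.371ms=3/2b
2) 629.371ms=3/2b +629.371ms=3/2b
3) 1258.741ms=3b +629.371ms=3/2b
4) 1888.112ms=9/2b +629.371ms=3/2b
Σ=6b of 6 (143bpm 3/4) — PASS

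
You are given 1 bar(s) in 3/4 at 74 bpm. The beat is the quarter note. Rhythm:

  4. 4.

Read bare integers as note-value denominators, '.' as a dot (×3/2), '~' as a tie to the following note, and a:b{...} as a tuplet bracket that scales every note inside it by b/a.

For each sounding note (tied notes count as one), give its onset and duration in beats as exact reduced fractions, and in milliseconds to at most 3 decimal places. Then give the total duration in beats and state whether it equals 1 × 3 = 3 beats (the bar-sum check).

1) 0.0ms=0b +1216.216ms=3/2b
2) 1216.216ms=3/2b +1216.216ms=3/2b
Σ=3b of 3 (74bpm 3/4) — PASS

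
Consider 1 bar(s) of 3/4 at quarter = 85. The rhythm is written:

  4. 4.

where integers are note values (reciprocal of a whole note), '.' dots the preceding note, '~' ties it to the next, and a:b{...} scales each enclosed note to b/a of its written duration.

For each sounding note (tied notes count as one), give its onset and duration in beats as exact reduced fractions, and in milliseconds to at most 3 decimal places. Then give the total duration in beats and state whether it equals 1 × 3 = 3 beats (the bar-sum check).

1) 0.0ms=0b +1058.824ms=3/2b
2) 1058.824ms=3/2b +1058.824ms=3/2b
Σ=3b of 3 (85bpm 3/4) — PASS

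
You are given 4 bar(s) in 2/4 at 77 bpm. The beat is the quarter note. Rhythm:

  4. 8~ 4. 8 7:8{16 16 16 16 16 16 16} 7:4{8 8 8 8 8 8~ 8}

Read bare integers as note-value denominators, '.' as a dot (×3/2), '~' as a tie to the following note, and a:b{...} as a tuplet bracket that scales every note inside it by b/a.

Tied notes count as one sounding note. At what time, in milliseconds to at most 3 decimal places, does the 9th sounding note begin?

1. 0.0ms @ 0 + 1168.831ms (3/2)
2. 1168.831ms @ 3/2 + 1558.442ms (2)
3. 2727.273ms @ 7/2 + 389.61ms (1/2)
4. 3116.883ms @ 4 + 222.635ms (2/7)
5. 3339.518ms @ 30/7 + 222.635ms (2/7)
6. 3562.152ms @ 32/7 + 222.635ms (2/7)
7. 3784.787ms @ 34/7 + 222.635ms (2/7)
8. 4007.421ms @ 36/7 + 222.635ms (2/7)
9. 4230.056ms @ 38/7 + 222.635ms (2/7)
10. 4452.69ms @ 40/7 + 222.635ms (2/7)
11. 4675.325ms @ 6 + 222.635ms (2/7)
12. 4897.959ms @ 44/7 + 222.635ms (2/7)
13. 5120.594ms @ 46/7 + 222.635ms (2/7)
14. 5343.228ms @ 48/7 + 222.635ms (2/7)
15. 5565.863ms @ 50/7 + 222.635ms (2/7)
16. 5788.497ms @ 52/7 + 445.269ms (4/7)

note 9 onset = 38/7b = 4230.056ms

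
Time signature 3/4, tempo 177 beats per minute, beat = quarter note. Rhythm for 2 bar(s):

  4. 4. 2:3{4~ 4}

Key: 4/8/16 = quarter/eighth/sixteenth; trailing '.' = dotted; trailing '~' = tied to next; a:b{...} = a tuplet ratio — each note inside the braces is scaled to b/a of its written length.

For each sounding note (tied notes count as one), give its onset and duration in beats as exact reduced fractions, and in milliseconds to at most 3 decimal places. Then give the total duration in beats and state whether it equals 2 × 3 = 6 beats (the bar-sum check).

1) 0.0ms=0b +508.475ms=3/2b
2) 508.475ms=3/2b +508.475ms=3/2b
3) 1016.949ms=3b +1016.949ms=3b
Σ=6b of 6 (177bpm 3/4) — PASS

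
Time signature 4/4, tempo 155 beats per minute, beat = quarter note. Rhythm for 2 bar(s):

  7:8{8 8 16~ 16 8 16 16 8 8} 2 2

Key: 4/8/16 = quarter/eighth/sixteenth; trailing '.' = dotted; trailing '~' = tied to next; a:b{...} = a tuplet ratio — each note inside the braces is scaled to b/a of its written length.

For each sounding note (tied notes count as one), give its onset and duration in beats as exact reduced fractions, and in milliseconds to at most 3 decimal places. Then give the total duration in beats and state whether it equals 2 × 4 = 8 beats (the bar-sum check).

1) 0.0ms=0b +221.198ms=4/7b
2) 221.198ms=4/7b +221.198ms=4/7b
3) 442.396ms=8/7b +221.198ms=4/7b
4) 663.594ms=12/7b +221.198ms=4/7b
5) 884.793ms=16/7b +110.599ms=2/7b
6) 995.392ms=18/7b +110.599ms=2/7b
7) 1105.991ms=20/7b +221.198ms=4/7b
8) 1327.189ms=24/7b +221.198ms=4/7b
9) 1548.387ms=4b +774.194ms=2b
10) 2322.581ms=6b +774.194ms=2b
Σ=8b of 8 (155bpm 4/4) — PASS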